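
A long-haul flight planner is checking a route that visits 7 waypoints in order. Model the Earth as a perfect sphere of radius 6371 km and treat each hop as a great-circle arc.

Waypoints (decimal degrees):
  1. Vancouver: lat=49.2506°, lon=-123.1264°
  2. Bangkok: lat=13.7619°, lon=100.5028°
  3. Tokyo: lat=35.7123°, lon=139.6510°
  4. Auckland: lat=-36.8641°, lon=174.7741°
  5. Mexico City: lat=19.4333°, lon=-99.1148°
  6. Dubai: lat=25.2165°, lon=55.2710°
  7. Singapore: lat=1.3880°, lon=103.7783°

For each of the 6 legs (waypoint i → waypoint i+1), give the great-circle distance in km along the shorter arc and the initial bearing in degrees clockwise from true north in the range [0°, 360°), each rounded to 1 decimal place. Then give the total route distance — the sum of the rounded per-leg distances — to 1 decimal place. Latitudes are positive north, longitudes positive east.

Leg 1: dist=11806.9 km, bearing=315.7°
Leg 2: dist=4600.0 km, bearing=50.9°
Leg 3: dist=8847.0 km, bearing=152.1°
Leg 4: dist=10956.7 km, bearing=72.1°
Leg 5: dist=14329.8 km, bearing=30.2°
Leg 6: dist=5831.5 km, bearing=109.2°
Total: 56371.9 km

Leg 1: φ1=0.8595851, φ2=0.2401905, Δφ=-0.6193947, Δλ=3.9030658 rad; a=sin²(Δφ/2)+cosφ1·cosφ2·sin²(Δλ/2)=0.6393472855; c=2·atan2(√a, √(1-a))=1.853230883; dist=6371·c=11806.934 ≈ 11806.9 km; running total=11806.9 km
Leg 1 bearing: y=sinΔλ·cosφ2=-0.67018080, x=cosφ1·sinφ2-sinφ1·cosφ2·cosΔλ=0.68788592; θ=atan2(y, x)=-44.2531° <0 so +360° → 315.7469° ≈ 315.7°
Leg 2: φ1=0.2401905, φ2=0.6232972, Δφ=0.3831068, Δλ=0.6832650 rad; a=sin²(Δφ/2)+cosφ1·cosφ2·sin²(Δλ/2)=0.1247658193; c=2·atan2(√a, √(1-a))=0.722025868; dist=6371·c=4600.027 ≈ 4600.0 km; running total=16406.9 km
Leg 2 bearing: y=sinΔλ·cosφ2=0.51261232, x=cosφ1·sinφ2-sinφ1·cosφ2·cosΔλ=0.41716405; θ=atan2(y, x)=50.8613° ≈ 50.9°
Leg 3: φ1=0.6232972, φ2=-0.6433999, Δφ=-1.2666971, Δλ=0.6130137 rad; a=sin²(Δφ/2)+cosφ1·cosφ2·sin²(Δλ/2)=0.4094248281; c=2·atan2(√a, √(1-a))=1.388640305; dist=6371·c=8847.027 ≈ 8847.0 km; running total=25253.9 km
Leg 3 bearing: y=sinΔλ·cosφ2=0.46030298, x=cosφ1·sinφ2-sinφ1·cosφ2·cosΔλ=-0.86908327; θ=atan2(y, x)=152.0924° ≈ 152.1°
Leg 4: φ1=-0.6433999, φ2=0.3391751, Δφ=0.9825750, Δλ=-4.7802631 rad; a=sin²(Δφ/2)+cosφ1·cosφ2·sin²(Δλ/2)=0.5742141134; c=2·atan2(√a, √(1-a))=1.719775031; dist=6371·c=10956.687 ≈ 10956.7 km; running total=36210.6 km
Leg 4 bearing: y=sinΔλ·cosφ2=0.94085806, x=cosφ1·sinφ2-sinφ1·cosφ2·cosΔλ=0.30455733; θ=atan2(y, x)=72.0631° ≈ 72.1°
Leg 5: φ1=0.3391751, φ2=0.4401110, Δφ=0.1009359, Δλ=2.6945405 rad; a=sin²(Δφ/2)+cosφ1·cosφ2·sin²(Δλ/2)=0.8137856262; c=2·atan2(√a, √(1-a))=2.249226060; dist=6371·c=14329.819 ≈ 14329.8 km; running total=50540.4 km
Leg 5 bearing: y=sinΔλ·cosφ2=0.39111207, x=cosφ1·sinφ2-sinφ1·cosφ2·cosΔλ=0.67319066; θ=atan2(y, x)=30.1558° ≈ 30.2°
Leg 6: φ1=0.4401110, φ2=0.0242252, Δφ=-0.4158858, Δλ=0.8466121 rad; a=sin²(Δφ/2)+cosφ1·cosφ2·sin²(Δλ/2)=0.1952335270; c=2·atan2(√a, √(1-a))=0.915325018; dist=6371·c=5831.536 ≈ 5831.5 km; running total=56371.9 km
Leg 6 bearing: y=sinΔλ·cosφ2=0.74882036, x=cosφ1·sinφ2-sinφ1·cosφ2·cosΔλ=-0.26026459; θ=atan2(y, x)=109.1657° ≈ 109.2°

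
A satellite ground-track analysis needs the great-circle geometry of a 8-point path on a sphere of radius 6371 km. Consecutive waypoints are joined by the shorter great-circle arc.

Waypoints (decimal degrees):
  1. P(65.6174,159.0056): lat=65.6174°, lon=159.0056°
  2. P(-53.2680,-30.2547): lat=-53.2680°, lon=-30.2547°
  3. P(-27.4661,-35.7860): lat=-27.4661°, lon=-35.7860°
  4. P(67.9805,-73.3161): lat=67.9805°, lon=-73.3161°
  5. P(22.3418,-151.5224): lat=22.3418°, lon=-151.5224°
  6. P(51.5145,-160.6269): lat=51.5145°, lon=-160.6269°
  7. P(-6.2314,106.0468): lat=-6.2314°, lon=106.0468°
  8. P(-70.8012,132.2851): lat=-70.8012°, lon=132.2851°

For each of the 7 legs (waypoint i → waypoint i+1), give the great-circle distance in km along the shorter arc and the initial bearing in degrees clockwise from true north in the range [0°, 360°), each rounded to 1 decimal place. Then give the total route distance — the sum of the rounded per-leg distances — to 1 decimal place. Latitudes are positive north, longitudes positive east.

Leg 1: dist=18549.1 km, bearing=25.0°
Leg 2: dist=2905.0 km, bearing=348.8°
Leg 3: dist=11055.6 km, bearing=346.6°
Leg 4: dist=7223.0 km, bearing=267.9°
Leg 5: dist=3337.4 km, bearing=348.6°
Leg 6: dist=10779.4 km, bearing=268.7°
Leg 7: dist=7415.4 km, bearing=170.9°
Total: 61264.9 km

Leg 1: φ1=1.1452397, φ2=-0.9297020, Δφ=-2.0749417, Δλ=-3.3032154 rad; a=sin²(Δφ/2)+cosφ1·cosφ2·sin²(Δλ/2)=0.9868218939; c=2·atan2(√a, √(1-a))=2.911493510; dist=6371·c=18549.125 ≈ 18549.1 km; running total=18549.1 km
Leg 1 bearing: y=sinΔλ·cosφ2=0.09624188, x=cosφ1·sinφ2-sinφ1·cosφ2·cosΔλ=0.20677349; θ=atan2(y, x)=24.9594° ≈ 25.0°
Leg 2: φ1=-0.9297020, φ2=-0.4793739, Δφ=0.4503281, Δλ=-0.0965394 rad; a=sin²(Δφ/2)+cosφ1·cosφ2·sin²(Δλ/2)=0.0510832905; c=2·atan2(√a, √(1-a))=0.455972063; dist=6371·c=2904.998 ≈ 2905.0 km; running total=21454.1 km
Leg 2 bearing: y=sinΔλ·cosφ2=-0.08552486, x=cosφ1·sinφ2-sinφ1·cosφ2·cosΔλ=0.43194982; θ=atan2(y, x)=-11.1996° <0 so +360° → 348.8004° ≈ 348.8°
Leg 3: φ1=-0.4793739, φ2=1.1864836, Δφ=1.6658574, Δλ=-0.6550238 rad; a=sin²(Δφ/2)+cosφ1·cosφ2·sin²(Δλ/2)=0.5818839933; c=2·atan2(√a, √(1-a))=1.735305334; dist=6371·c=11055.630 ≈ 11055.6 km; running total=32509.7 km
Leg 3 bearing: y=sinΔλ·cosφ2=-0.22839436, x=cosφ1·sinφ2-sinφ1·cosφ2·cosΔλ=0.95969582; θ=atan2(y, x)=-13.3866° <0 so +360° → 346.6134° ≈ 346.6°
Leg 4: φ1=1.1864836, φ2=0.3899380, Δφ=-0.7965456, Δλ=-1.3649574 rad; a=sin²(Δφ/2)+cosφ1·cosφ2·sin²(Δλ/2)=0.2883598851; c=2·atan2(√a, √(1-a))=1.133733488; dist=6371·c=7223.016 ≈ 7223.0 km; running total=39732.7 km
Leg 4 bearing: y=sinΔλ·cosφ2=-0.90540719, x=cosφ1·sinφ2-sinφ1·cosφ2·cosΔλ=-0.03273630; θ=atan2(y, x)=-92.0707° <0 so +360° → 267.9293° ≈ 267.9°
Leg 5: φ1=0.3899380, φ2=0.8990976, Δφ=0.5091597, Δλ=-0.1589035 rad; a=sin²(Δφ/2)+cosφ1·cosφ2·sin²(Δλ/2)=0.0670486724; c=2·atan2(√a, √(1-a))=0.523844221; dist=6371·c=3337.412 ≈ 3337.4 km; running total=43070.1 km
Leg 5 bearing: y=sinΔλ·cosφ2=-0.09847265, x=cosφ1·sinφ2-sinφ1·cosφ2·cosΔλ=0.49042403; θ=atan2(y, x)=-11.3535° <0 so +360° → 348.6465° ≈ 348.6°
Leg 6: φ1=0.8990976, φ2=-0.1087584, Δφ=-1.0078561, Δλ=4.6543341 rad; a=sin²(Δφ/2)+cosφ1·cosφ2·sin²(Δλ/2)=0.5604297670; c=2·atan2(√a, √(1-a))=1.691952045; dist=6371·c=10779.426 ≈ 10779.4 km; running total=53849.5 km
Leg 6 bearing: y=sinΔλ·cosφ2=-0.99241687, x=cosφ1·sinφ2-sinφ1·cosφ2·cosΔλ=-0.02239933; θ=atan2(y, x)=-91.2930° <0 so +360° → 268.7070° ≈ 268.7°
Leg 7: φ1=-0.1087584, φ2=-1.2357141, Δφ=-1.1269556, Δλ=0.4579447 rad; a=sin²(Δφ/2)+cosφ1·cosφ2·sin²(Δλ/2)=0.3021359869; c=2·atan2(√a, √(1-a))=1.163935872; dist=6371·c=7415.435 ≈ 7415.4 km; running total=61264.9 km
Leg 7 bearing: y=sinΔλ·cosφ2=0.14538502, x=cosφ1·sinφ2-sinφ1·cosφ2·cosΔλ=-0.90678692; θ=atan2(y, x)=170.8913° ≈ 170.9°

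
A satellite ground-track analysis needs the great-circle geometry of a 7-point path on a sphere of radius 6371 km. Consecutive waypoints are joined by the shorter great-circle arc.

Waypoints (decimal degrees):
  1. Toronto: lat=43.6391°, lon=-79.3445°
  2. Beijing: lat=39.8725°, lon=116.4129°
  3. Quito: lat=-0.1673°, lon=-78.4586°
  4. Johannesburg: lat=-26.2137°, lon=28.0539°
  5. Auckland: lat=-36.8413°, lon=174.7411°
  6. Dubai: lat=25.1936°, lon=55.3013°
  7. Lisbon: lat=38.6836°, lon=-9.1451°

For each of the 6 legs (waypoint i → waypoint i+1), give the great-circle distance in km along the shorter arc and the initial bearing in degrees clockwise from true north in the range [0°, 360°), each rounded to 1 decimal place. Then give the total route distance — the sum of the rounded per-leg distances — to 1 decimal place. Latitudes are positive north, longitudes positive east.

Leg 1: dist=10595.3 km, bearing=347.9°
Leg 2: dist=15349.6 km, bearing=22.6°
Leg 3: dist=11641.7 km, bearing=117.2°
Leg 4: dist=12185.0 km, bearing=152.2°
Leg 5: dist=14196.7 km, bearing=275.4°
Leg 6: dist=6137.7 km, bearing=300.9°
Total: 70106.0 km

Leg 1: φ1=0.7616460, φ2=0.6959064, Δφ=-0.0657396, Δλ=3.4166112 rad; a=sin²(Δφ/2)+cosφ1·cosφ2·sin²(Δλ/2)=0.5460647143; c=2·atan2(√a, √(1-a))=1.663056586; dist=6371·c=10595.334 ≈ 10595.3 km; running total=10595.3 km
Leg 1 bearing: y=sinΔλ·cosφ2=-0.20841860, x=cosφ1·sinφ2-sinφ1·cosφ2·cosΔλ=0.97369084; θ=atan2(y, x)=-12.0818° <0 so +360° → 347.9182° ≈ 347.9°
Leg 2: φ1=0.6959064, φ2=-0.0029199, Δφ=-0.6988263, Δλ=-3.4011493 rad; a=sin²(Δφ/2)+cosφ1·cosφ2·sin²(Δλ/2)=0.8718171548; c=2·atan2(√a, √(1-a))=2.409286188; dist=6371·c=15349.562 ≈ 15349.6 km; running total=25944.9 km
Leg 2 bearing: y=sinΔλ·cosφ2=0.25665097, x=cosφ1·sinφ2-sinφ1·cosφ2·cosΔλ=0.61736399; θ=atan2(y, x)=22.5737° ≈ 22.6°
Leg 3: φ1=-0.0029199, φ2=-0.4575154, Δφ=-0.4545954, Δλ=1.8589938 rad; a=sin²(Δφ/2)+cosφ1·cosφ2·sin²(Δλ/2)=0.6268509683; c=2·atan2(√a, √(1-a))=1.827301824; dist=6371·c=11641.740 ≈ 11641.7 km; running total=37586.6 km
Leg 3 bearing: y=sinΔλ·cosφ2=0.86015218, x=cosφ1·sinφ2-sinφ1·cosφ2·cosΔλ=-0.44246306; θ=atan2(y, x)=117.2213° ≈ 117.2°
Leg 4: φ1=-0.4575154, φ2=-0.6430020, Δφ=-0.1854866, Δλ=2.5601746 rad; a=sin²(Δφ/2)+cosφ1·cosφ2·sin²(Δλ/2)=0.6675790512; c=2·atan2(√a, √(1-a))=1.912569360; dist=6371·c=12184.979 ≈ 12185.0 km; running total=49771.6 km
Leg 4 bearing: y=sinΔλ·cosφ2=0.43953204, x=cosφ1·sinφ2-sinφ1·cosφ2·cosΔλ=-0.83335505; θ=atan2(y, x)=152.1917° ≈ 152.2°
Leg 5: φ1=-0.6430020, φ2=0.4397113, Δφ=1.0827133, Δλ=-2.0846178 rad; a=sin²(Δφ/2)+cosφ1·cosφ2·sin²(Δλ/2)=0.8055865760; c=2·atan2(√a, √(1-a))=2.228338265; dist=6371·c=14196.743 ≈ 14196.7 km; running total=63968.3 km
Leg 5 bearing: y=sinΔλ·cosφ2=-0.78803050, x=cosφ1·sinφ2-sinφ1·cosφ2·cosΔλ=0.07399533; θ=atan2(y, x)=-84.6357° <0 so +360° → 275.3643° ≈ 275.4°
Leg 6: φ1=0.4397113, φ2=0.6751562, Δφ=0.2354449, Δλ=-1.1248019 rad; a=sin²(Δφ/2)+cosφ1·cosφ2·sin²(Δλ/2)=0.2146267917; c=2·atan2(√a, √(1-a))=0.963381743; dist=6371·c=6137.705 ≈ 6137.7 km; running total=70106.0 km
Leg 6 bearing: y=sinΔλ·cosφ2=-0.70425181, x=cosφ1·sinφ2-sinφ1·cosφ2·cosΔλ=0.42222969; θ=atan2(y, x)=-59.0555° <0 so +360° → 300.9445° ≈ 300.9°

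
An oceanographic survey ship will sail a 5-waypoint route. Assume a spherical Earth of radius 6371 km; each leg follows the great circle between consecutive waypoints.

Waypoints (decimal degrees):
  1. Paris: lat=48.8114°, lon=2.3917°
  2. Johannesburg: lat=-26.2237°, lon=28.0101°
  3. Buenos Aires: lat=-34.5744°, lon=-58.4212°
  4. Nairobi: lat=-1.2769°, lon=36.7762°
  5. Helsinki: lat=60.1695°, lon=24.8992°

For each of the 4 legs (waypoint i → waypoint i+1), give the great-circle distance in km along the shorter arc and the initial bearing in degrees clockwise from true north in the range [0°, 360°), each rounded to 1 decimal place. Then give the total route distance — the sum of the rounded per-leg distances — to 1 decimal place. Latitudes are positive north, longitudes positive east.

Leg 1: dist=8723.7 km, bearing=156.7°
Leg 2: dist=8088.2 km, bearing=239.4°
Leg 3: dist=10402.3 km, bearing=94.0°
Leg 4: dist=6909.5 km, bearing=353.4°
Total: 34123.7 km

Leg 1: φ1=0.8519196, φ2=-0.4576899, Δφ=-1.3096095, Δλ=0.4471254 rad; a=sin²(Δφ/2)+cosφ1·cosφ2·sin²(Δλ/2)=0.3999240779; c=2·atan2(√a, √(1-a))=1.369283428; dist=6371·c=8723.705 ≈ 8723.7 km; running total=8723.7 km
Leg 1 bearing: y=sinΔλ·cosφ2=0.38787340, x=cosφ1·sinφ2-sinφ1·cosφ2·cosΔλ=-0.89971855; θ=atan2(y, x)=156.6789° ≈ 156.7°
Leg 2: φ1=-0.4576899, φ2=-0.6034371, Δφ=-0.1457472, Δλ=-1.5085108 rad; a=sin²(Δφ/2)+cosφ1·cosφ2·sin²(Δλ/2)=0.3516342038; c=2·atan2(√a, √(1-a))=1.269528058; dist=6371·c=8088.163 ≈ 8088.2 km; running total=16811.9 km
Leg 2 bearing: y=sinΔλ·cosφ2=-0.82179335, x=cosφ1·sinφ2-sinφ1·cosφ2·cosΔλ=-0.48642168; θ=atan2(y, x)=-120.6214° <0 so +360° → 239.3786° ≈ 239.4°
Leg 3: φ1=-0.6034371, φ2=-0.0222861, Δφ=0.5811510, Δλ=1.6615081 rad; a=sin²(Δφ/2)+cosφ1·cosφ2·sin²(Δλ/2)=0.5309622222; c=2·atan2(√a, √(1-a))=1.632760416; dist=6371·c=10402.317 ≈ 10402.3 km; running total=27214.2 km
Leg 3 bearing: y=sinΔλ·cosφ2=0.99564121, x=cosφ1·sinφ2-sinφ1·cosφ2·cosΔλ=-0.06974204; θ=atan2(y, x)=94.0069° ≈ 94.0°
Leg 4: φ1=-0.0222861, φ2=1.0501559, Δφ=1.0724420, Δλ=-0.2072928 rad; a=sin²(Δφ/2)+cosφ1·cosφ2·sin²(Δλ/2)=0.2663329691; c=2·atan2(√a, √(1-a))=1.084523452; dist=6371·c=6909.499 ≈ 6909.5 km; running total=34123.7 km
Leg 4 bearing: y=sinΔλ·cosφ2=-0.10237795, x=cosφ1·sinφ2-sinφ1·cosφ2·cosΔλ=0.87813304; θ=atan2(y, x)=-6.6499° <0 so +360° → 353.3501° ≈ 353.4°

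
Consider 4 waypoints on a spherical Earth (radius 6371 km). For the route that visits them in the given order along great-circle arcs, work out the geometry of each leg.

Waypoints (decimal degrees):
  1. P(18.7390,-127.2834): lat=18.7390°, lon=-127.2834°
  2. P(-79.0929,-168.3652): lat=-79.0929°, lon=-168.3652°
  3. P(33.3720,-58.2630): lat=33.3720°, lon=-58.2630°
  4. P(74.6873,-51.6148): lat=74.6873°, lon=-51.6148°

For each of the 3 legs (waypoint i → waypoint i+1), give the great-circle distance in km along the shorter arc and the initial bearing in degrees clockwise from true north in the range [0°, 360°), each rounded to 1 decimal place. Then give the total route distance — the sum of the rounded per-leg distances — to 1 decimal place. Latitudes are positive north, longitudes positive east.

Leg 1: dist=11163.1 km, bearing=187.3°
Leg 2: dist=14063.2 km, bearing=102.8°
Leg 3: dist=4608.3 km, bearing=2.6°
Total: 29834.6 km

Leg 1: φ1=0.3270572, φ2=-1.3804315, Δφ=-1.7074888, Δλ=-0.7170127 rad; a=sin²(Δφ/2)+cosφ1·cosφ2·sin²(Δλ/2)=0.5901940018; c=2·atan2(√a, √(1-a))=1.752177239; dist=6371·c=11163.121 ≈ 11163.1 km; running total=11163.1 km
Leg 1 bearing: y=sinΔλ·cosφ2=-0.12434135, x=cosφ1·sinφ2-sinφ1·cosφ2·cosΔλ=-0.97570456; θ=atan2(y, x)=-172.7375° <0 so +360° → 187.2625° ≈ 187.3°
Leg 2: φ1=-1.3804315, φ2=0.5824513, Δφ=1.9628828, Δλ=1.9216459 rad; a=sin²(Δφ/2)+cosφ1·cosφ2·sin²(Δλ/2)=0.7972230145; c=2·atan2(√a, √(1-a))=2.207372897; dist=6371·c=14063.173 ≈ 14063.2 km; running total=25226.3 km
Leg 2 bearing: y=sinΔλ·cosφ2=0.78424235, x=cosφ1·sinφ2-sinφ1·cosφ2·cosΔλ=-0.17775787; θ=atan2(y, x)=102.7710° ≈ 102.8°
Leg 3: φ1=0.5824513, φ2=1.3035393, Δφ=0.7210880, Δλ=0.1160330 rad; a=sin²(Δφ/2)+cosφ1·cosφ2·sin²(Δλ/2)=0.1251975658; c=2·atan2(√a, √(1-a))=0.723331428; dist=6371·c=4608.345 ≈ 4608.3 km; running total=29834.6 km
Leg 3 bearing: y=sinΔλ·cosφ2=0.03057407, x=cosφ1·sinφ2-sinφ1·cosφ2·cosΔλ=0.66117907; θ=atan2(y, x)=2.6476° ≈ 2.6°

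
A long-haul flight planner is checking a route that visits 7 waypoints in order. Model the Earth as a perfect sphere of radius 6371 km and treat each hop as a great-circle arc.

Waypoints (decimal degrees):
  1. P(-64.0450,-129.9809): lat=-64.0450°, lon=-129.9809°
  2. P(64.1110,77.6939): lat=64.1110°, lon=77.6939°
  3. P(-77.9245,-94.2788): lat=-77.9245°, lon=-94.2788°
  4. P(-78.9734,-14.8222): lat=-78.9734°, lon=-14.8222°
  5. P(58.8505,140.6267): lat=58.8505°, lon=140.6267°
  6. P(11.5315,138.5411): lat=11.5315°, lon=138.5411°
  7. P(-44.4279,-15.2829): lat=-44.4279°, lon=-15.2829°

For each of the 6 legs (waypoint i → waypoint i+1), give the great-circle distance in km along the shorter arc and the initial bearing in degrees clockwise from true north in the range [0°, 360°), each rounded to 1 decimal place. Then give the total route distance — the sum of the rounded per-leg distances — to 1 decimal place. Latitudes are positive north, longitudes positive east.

Leg 1: φ1=-1.1177961, φ2=1.1189480, Δφ=2.2367442, Δλ=3.6246090 rad; a=sin²(Δφ/2)+cosφ1·cosφ2·sin²(Δλ/2)=0.9890687100; c=2·atan2(√a, √(1-a))=2.932104182; dist=6371·c=18680.436 ≈ 18680.4 km; running total=18680.4 km
Leg 1 bearing: y=sinΔλ·cosφ2=-0.20279350, x=cosφ1·sinφ2-sinφ1·cosφ2·cosΔλ=0.04606498; θ=atan2(y, x)=-77.2023° <0 so +360° → 282.7977° ≈ 282.8°
Leg 2: φ1=1.1189480, φ2=-1.3600391, Δφ=-2.4789871, Δλ=-3.0014898 rad; a=sin²(Δφ/2)+cosφ1·cosφ2·sin²(Δλ/2)=0.9850915193; c=2·atan2(√a, √(1-a))=2.896781191; dist=6371·c=18455.393 ≈ 18455.4 km; running total=37135.8 km
Leg 2 bearing: y=sinΔλ·cosφ2=-0.02921378, x=cosφ1·sinφ2-sinφ1·cosφ2·cosΔλ=-0.24060637; θ=atan2(y, x)=-173.0772° <0 so +360° → 186.9228° ≈ 186.9°
Leg 3: φ1=-1.3600391, φ2=-1.3783459, Δφ=-0.0183068, Δλ=1.3867793 rad; a=sin²(Δφ/2)+cosφ1·cosφ2·sin²(Δλ/2)=0.0164293483; c=2·atan2(√a, √(1-a))=0.257061235; dist=6371·c=1637.737 ≈ 1637.7 km; running total=38773.5 km
Leg 3 bearing: y=sinΔλ·cosφ2=0.18803550, x=cosφ1·sinφ2-sinφ1·cosφ2·cosΔλ=-0.17111502; θ=atan2(y, x)=132.3026° ≈ 132.3°
Leg 4: φ1=-1.3783459, φ2=1.0271350, Δφ=2.4054808, Δλ=2.7130951 rad; a=sin²(Δφ/2)+cosφ1·cosφ2·sin²(Δλ/2)=0.9650060599; c=2·atan2(√a, √(1-a))=2.765242146; dist=6371·c=17617.358 ≈ 17617.4 km; running total=56390.9 km
Leg 4 bearing: y=sinΔλ·cosφ2=0.21492929, x=cosφ1·sinφ2-sinφ1·cosφ2·cosΔλ=-0.29813228; θ=atan2(y, x)=144.2114° ≈ 144.2°
Leg 5: φ1=1.0271350, φ2=0.2012626, Δφ=-0.8258723, Δλ=-0.0364006 rad; a=sin²(Δφ/2)+cosφ1·cosφ2·sin²(Δλ/2)=0.1612099070; c=2·atan2(√a, √(1-a))=0.826328955; dist=6371·c=5264.542 ≈ 5264.5 km; running total=61655.4 km
Leg 5 bearing: y=sinΔλ·cosφ2=-0.03565796, x=cosφ1·sinφ2-sinφ1·cosφ2·cosΔλ=-0.73458396; θ=atan2(y, x)=-177.2209° <0 so +360° → 182.7791° ≈ 182.8°
Leg 6: φ1=0.2012626, φ2=-0.7754131, Δφ=-0.9766758, Δλ=-2.6847353 rad; a=sin²(Δφ/2)+cosφ1·cosφ2·sin²(Δλ/2)=0.8839466320; c=2·atan2(√a, √(1-a))=2.446342158; dist=6371·c=15585.646 ≈ 15585.6 km; running total=77241.0 km
Leg 6 bearing: y=sinΔλ·cosφ2=-0.31502498, x=cosφ1·sinφ2-sinφ1·cosφ2·cosΔλ=-0.55776267; θ=atan2(y, x)=-150.5422° <0 so +360° → 209.4578° ≈ 209.5°

Leg 1: dist=18680.4 km, bearing=282.8°
Leg 2: dist=18455.4 km, bearing=186.9°
Leg 3: dist=1637.7 km, bearing=132.3°
Leg 4: dist=17617.4 km, bearing=144.2°
Leg 5: dist=5264.5 km, bearing=182.8°
Leg 6: dist=15585.6 km, bearing=209.5°
Total: 77241.0 km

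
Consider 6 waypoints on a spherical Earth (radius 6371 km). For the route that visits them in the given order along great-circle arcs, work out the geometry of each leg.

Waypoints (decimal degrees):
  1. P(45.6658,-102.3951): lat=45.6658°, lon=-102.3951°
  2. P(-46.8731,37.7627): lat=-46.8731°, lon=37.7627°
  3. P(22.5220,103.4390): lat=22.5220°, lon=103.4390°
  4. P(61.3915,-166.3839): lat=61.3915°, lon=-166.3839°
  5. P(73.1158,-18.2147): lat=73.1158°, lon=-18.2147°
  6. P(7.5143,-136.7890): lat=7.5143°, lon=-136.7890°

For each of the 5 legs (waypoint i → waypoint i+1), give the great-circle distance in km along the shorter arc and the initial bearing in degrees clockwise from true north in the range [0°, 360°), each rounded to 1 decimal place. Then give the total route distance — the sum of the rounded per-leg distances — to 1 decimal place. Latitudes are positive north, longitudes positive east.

Leg 1: dist=16982.7 km, bearing=107.1°
Leg 2: dist=10131.5 km, bearing=57.3°
Leg 3: dist=7831.8 km, bearing=30.5°
Leg 4: dist=4868.9 km, bearing=12.8°
Leg 5: dist=10087.7 km, bearing=299.5°
Total: 49902.6 km

Leg 1: φ1=0.7970186, φ2=-0.8180899, Δφ=-1.6151085, Δλ=2.4462151 rad; a=sin²(Δφ/2)+cosφ1·cosφ2·sin²(Δλ/2)=0.9444262017; c=2·atan2(√a, √(1-a))=2.665630769; dist=6371·c=16982.734 ≈ 16982.7 km; running total=16982.7 km
Leg 1 bearing: y=sinΔλ·cosφ2=0.43797627, x=cosφ1·sinφ2-sinφ1·cosφ2·cosΔλ=-0.13460383; θ=atan2(y, x)=107.0838° ≈ 107.1°
Leg 2: φ1=-0.8180899, φ2=0.3930831, Δφ=1.2111730, Δλ=1.1462677 rad; a=sin²(Δφ/2)+cosφ1·cosφ2·sin²(Δλ/2)=0.5097282320; c=2·atan2(√a, √(1-a))=1.590254019; dist=6371·c=10131.508 ≈ 10131.5 km; running total=27114.2 km
Leg 2 bearing: y=sinΔλ·cosφ2=0.84173554, x=cosφ1·sinφ2-sinφ1·cosφ2·cosΔλ=0.53953937; θ=atan2(y, x)=57.3408° ≈ 57.3°
Leg 3: φ1=0.3930831, φ2=1.0714838, Δφ=0.6784008, Δλ=-4.7092980 rad; a=sin²(Δφ/2)+cosφ1·cosφ2·sin²(Δλ/2)=0.3325466902; c=2·atan2(√a, √(1-a))=1.229290202; dist=6371·c=7831.808 ≈ 7831.8 km; running total=34946.0 km
Leg 3 bearing: y=sinΔλ·cosφ2=0.47881982, x=cosφ1·sinφ2-sinφ1·cosφ2·cosΔλ=0.81152273; θ=atan2(y, x)=30.5417° ≈ 30.5°
Leg 4: φ1=1.0714838, φ2=1.2761114, Δφ=0.2046276, Δλ=2.5860404 rad; a=sin²(Δφ/2)+cosφ1·cosφ2·sin²(Δλ/2)=0.1390426445; c=2·atan2(√a, √(1-a))=0.764230991; dist=6371·c=4868.916 ≈ 4868.9 km; running total=39814.9 km
Leg 4 bearing: y=sinΔλ·cosφ2=0.15318083, x=cosφ1·sinφ2-sinφ1·cosφ2·cosΔλ=0.67481463; θ=atan2(y, x)=12.7892° ≈ 12.8°
Leg 5: φ1=1.2761114, φ2=0.1311493, Δφ=-1.1449622, Δλ=-2.0695119 rad; a=sin²(Δφ/2)+cosφ1·cosφ2·sin²(Δλ/2)=0.5062933122; c=2·atan2(√a, √(1-a))=1.583383284; dist=6371·c=10087.735 ≈ 10087.7 km; running total=49902.6 km
Leg 5 bearing: y=sinΔλ·cosφ2=-0.87065587, x=cosφ1·sinφ2-sinφ1·cosφ2·cosΔλ=0.49173157; θ=atan2(y, x)=-60.5430° <0 so +360° → 299.4570° ≈ 299.5°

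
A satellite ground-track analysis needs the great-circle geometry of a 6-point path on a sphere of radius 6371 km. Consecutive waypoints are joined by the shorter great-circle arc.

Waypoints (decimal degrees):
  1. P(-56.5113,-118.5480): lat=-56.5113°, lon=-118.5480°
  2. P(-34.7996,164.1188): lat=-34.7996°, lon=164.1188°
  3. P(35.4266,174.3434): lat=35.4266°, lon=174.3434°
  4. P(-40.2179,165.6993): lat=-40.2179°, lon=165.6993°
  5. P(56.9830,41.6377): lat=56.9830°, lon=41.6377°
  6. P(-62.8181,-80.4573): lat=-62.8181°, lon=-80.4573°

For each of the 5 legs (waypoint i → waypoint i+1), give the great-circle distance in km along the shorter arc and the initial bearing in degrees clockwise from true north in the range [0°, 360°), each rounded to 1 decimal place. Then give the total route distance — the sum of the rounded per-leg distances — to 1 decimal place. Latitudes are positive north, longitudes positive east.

Leg 1: φ1=-0.9863082, φ2=-0.6073676, Δφ=0.3789407, Δλ=4.9334663 rad; a=sin²(Δφ/2)+cosφ1·cosφ2·sin²(Δλ/2)=0.2123393924; c=2·atan2(√a, √(1-a))=0.957799515; dist=6371·c=6102.141 ≈ 6102.1 km; running total=6102.1 km
Leg 1 bearing: y=sinΔλ·cosφ2=-0.80116778, x=cosφ1·sinφ2-sinφ1·cosφ2·cosΔλ=-0.16472914; θ=atan2(y, x)=-101.6187° <0 so +360° → 258.3813° ≈ 258.4°
Leg 2: φ1=-0.6073676, φ2=0.6183108, Δφ=1.2256784, Δλ=0.1784529 rad; a=sin²(Δφ/2)+cosφ1·cosφ2·sin²(Δλ/2)=0.3361591945; c=2·atan2(√a, √(1-a))=1.236947671; dist=6371·c=7880.594 ≈ 7880.6 km; running total=13982.7 km
Leg 2 bearing: y=sinΔλ·cosφ2=0.14464337, x=cosφ1·sinφ2-sinφ1·cosφ2·cosΔλ=0.93365039; θ=atan2(y, x)=8.8064° ≈ 8.8°
Leg 3: φ1=0.6183108, φ2=-0.7019348, Δφ=-1.3202456, Δλ=-0.1508680 rad; a=sin²(Δφ/2)+cosφ1·cosφ2·sin²(Δλ/2)=0.3795651390; c=2·atan2(√a, √(1-a))=1.327534470; dist=6371·c=8457.722 ≈ 8457.7 km; running total=22440.4 km
Leg 3 bearing: y=sinΔλ·cosφ2=-0.11476543, x=cosφ1·sinφ2-sinφ1·cosφ2·cosΔλ=-0.96374824; θ=atan2(y, x)=-173.2091° <0 so +360° → 186.7909° ≈ 186.8°
Leg 4: φ1=-0.7019348, φ2=0.9945410, Δφ=1.6964757, Δλ=-2.1652834 rad; a=sin²(Δφ/2)+cosφ1·cosφ2·sin²(Δλ/2)=0.8872290199; c=2·atan2(√a, √(1-a))=2.456654288; dist=6371·c=15651.344 ≈ 15651.3 km; running total=38091.7 km
Leg 4 bearing: y=sinΔλ·cosφ2=-0.45140465, x=cosφ1·sinφ2-sinφ1·cosφ2·cosΔλ=0.44322521; θ=atan2(y, x)=-45.5238° <0 so +360° → 314.4762° ≈ 314.5°
Leg 5: φ1=0.9945410, φ2=-1.0963827, Δφ=-2.0909236, Δλ=-2.1309598 rad; a=sin²(Δφ/2)+cosφ1·cosφ2·sin²(Δλ/2)=0.9390793800; c=2·atan2(√a, √(1-a))=2.642795830; dist=6371·c=16837.252 ≈ 16837.3 km; running total=54929.0 km
Leg 5 bearing: y=sinΔλ·cosφ2=-0.38700082, x=cosφ1·sinφ2-sinφ1·cosφ2·cosΔλ=-0.28118954; θ=atan2(y, x)=-126.0016° <0 so +360° → 233.9984° ≈ 234.0°

Leg 1: dist=6102.1 km, bearing=258.4°
Leg 2: dist=7880.6 km, bearing=8.8°
Leg 3: dist=8457.7 km, bearing=186.8°
Leg 4: dist=15651.3 km, bearing=314.5°
Leg 5: dist=16837.3 km, bearing=234.0°
Total: 54929.0 km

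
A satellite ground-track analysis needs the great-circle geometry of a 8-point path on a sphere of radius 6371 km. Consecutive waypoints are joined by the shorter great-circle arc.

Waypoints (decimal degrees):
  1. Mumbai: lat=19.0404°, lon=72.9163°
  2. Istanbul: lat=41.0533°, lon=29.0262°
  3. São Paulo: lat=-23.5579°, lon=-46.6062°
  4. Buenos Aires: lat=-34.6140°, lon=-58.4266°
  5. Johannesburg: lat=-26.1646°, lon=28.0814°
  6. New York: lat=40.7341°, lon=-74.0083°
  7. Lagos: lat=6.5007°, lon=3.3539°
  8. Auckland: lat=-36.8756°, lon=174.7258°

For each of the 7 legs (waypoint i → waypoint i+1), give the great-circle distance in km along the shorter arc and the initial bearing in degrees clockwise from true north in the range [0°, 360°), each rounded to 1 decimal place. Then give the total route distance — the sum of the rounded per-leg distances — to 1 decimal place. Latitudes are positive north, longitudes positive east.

Leg 1: φ1=0.3323177, φ2=0.7165153, Δφ=0.3841976, Δλ=-0.7660268 rad; a=sin²(Δφ/2)+cosφ1·cosφ2·sin²(Δλ/2)=0.1360089066; c=2·atan2(√a, √(1-a))=0.755422146; dist=6371·c=4812.794 ≈ 4812.8 km; running total=4812.8 km
Leg 1 bearing: y=sinΔλ·cosφ2=-0.52279969, x=cosφ1·sinφ2-sinφ1·cosφ2·cosΔλ=0.44353401; θ=atan2(y, x)=-49.6893° <0 so +360° → 310.3107° ≈ 310.3°
Leg 2: φ1=0.7165153, φ2=-0.4111629, Δφ=-1.1276782, Δλ=-1.3200344 rad; a=sin²(Δφ/2)+cosφ1·cosφ2·sin²(Δλ/2)=0.5454815367; c=2·atan2(√a, √(1-a))=1.661885312; dist=6371·c=10587.871 ≈ 10587.9 km; running total=15400.7 km
Leg 2 bearing: y=sinΔλ·cosφ2=-0.88798697, x=cosφ1·sinφ2-sinφ1·cosφ2·cosΔλ=-0.45078251; θ=atan2(y, x)=-116.9144° <0 so +360° → 243.0856° ≈ 243.1°
Leg 3: φ1=-0.4111629, φ2=-0.6041283, Δφ=-0.1929653, Δλ=-0.2063049 rad; a=sin²(Δφ/2)+cosφ1·cosφ2·sin²(Δλ/2)=0.0172788312; c=2·atan2(√a, √(1-a))=0.263660979; dist=6371·c=1679.784 ≈ 1679.8 km; running total=17080.5 km
Leg 3 bearing: y=sinΔλ·cosφ2=-0.16858658, x=cosφ1·sinφ2-sinφ1·cosφ2·cosΔλ=-0.19874521; θ=atan2(y, x)=-139.6936° <0 so +360° → 220.3064° ≈ 220.3°
Leg 4: φ1=-0.6041283, φ2=-0.4566584, Δφ=0.1474698, Δλ=1.5098494 rad; a=sin²(Δφ/2)+cosφ1·cosφ2·sin²(Δλ/2)=0.3522641494; c=2·atan2(√a, √(1-a))=1.270847100; dist=6371·c=8096.567 ≈ 8096.6 km; running total=25177.1 km
Leg 4 bearing: y=sinΔλ·cosφ2=0.89586455, x=cosφ1·sinφ2-sinφ1·cosφ2·cosΔλ=-0.33184814; θ=atan2(y, x)=110.3257° ≈ 110.3°
Leg 5: φ1=-0.4566584, φ2=0.7109442, Δφ=1.1676026, Δλ=-1.7818014 rad; a=sin²(Δφ/2)+cosφ1·cosφ2·sin²(Δλ/2)=0.7150923893; c=2·atan2(√a, √(1-a))=2.015493780; dist=6371·c=12840.711 ≈ 12840.7 km; running total=38017.8 km
Leg 5 bearing: y=sinΔλ·cosφ2=-0.74093998, x=cosφ1·sinφ2-sinφ1·cosφ2·cosΔλ=0.51570244; θ=atan2(y, x)=-55.1617° <0 so +360° → 304.8383° ≈ 304.8°
Leg 6: φ1=0.7109442, φ2=0.1134586, Δφ=-0.5974855, Δλ=1.3502251 rad; a=sin²(Δφ/2)+cosφ1·cosφ2·sin²(Δλ/2)=0.3807011358; c=2·atan2(√a, √(1-a))=1.329874708; dist=6371·c=8472.632 ≈ 8472.6 km; running total=46490.4 km
Leg 6 bearing: y=sinΔλ·cosφ2=0.96949888, x=cosφ1·sinφ2-sinφ1·cosφ2·cosΔλ=-0.05606294; θ=atan2(y, x)=93.3095° ≈ 93.3°
Leg 7: φ1=0.1134586, φ2=-0.6436006, Δφ=-0.7570593, Δλ=2.9910039 rad; a=sin²(Δφ/2)+cosφ1·cosφ2·sin²(Δλ/2)=0.9268702451; c=2·atan2(√a, √(1-a))=2.593923464; dist=6371·c=16525.886 ≈ 16525.9 km; running total=63016.3 km
Leg 7 bearing: y=sinΔλ·cosφ2=0.12000724, x=cosφ1·sinφ2-sinφ1·cosφ2·cosΔλ=-0.50668080; θ=atan2(y, x)=166.6751° ≈ 166.7°

Leg 1: dist=4812.8 km, bearing=310.3°
Leg 2: dist=10587.9 km, bearing=243.1°
Leg 3: dist=1679.8 km, bearing=220.3°
Leg 4: dist=8096.6 km, bearing=110.3°
Leg 5: dist=12840.7 km, bearing=304.8°
Leg 6: dist=8472.6 km, bearing=93.3°
Leg 7: dist=16525.9 km, bearing=166.7°
Total: 63016.3 km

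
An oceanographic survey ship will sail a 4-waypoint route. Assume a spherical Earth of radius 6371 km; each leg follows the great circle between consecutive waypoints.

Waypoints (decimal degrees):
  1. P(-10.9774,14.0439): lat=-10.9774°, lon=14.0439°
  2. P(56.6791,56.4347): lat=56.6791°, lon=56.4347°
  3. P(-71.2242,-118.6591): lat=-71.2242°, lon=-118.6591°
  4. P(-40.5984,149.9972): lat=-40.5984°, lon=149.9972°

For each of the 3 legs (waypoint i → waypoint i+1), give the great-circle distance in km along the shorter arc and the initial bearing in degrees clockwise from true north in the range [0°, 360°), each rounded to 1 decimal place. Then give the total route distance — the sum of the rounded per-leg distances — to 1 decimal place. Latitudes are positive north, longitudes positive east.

Leg 1: φ1=-0.1915918, φ2=0.9892369, Δφ=1.1808287, Δλ=0.7398590 rad; a=sin²(Δφ/2)+cosφ1·cosφ2·sin²(Δλ/2)=0.3804139789; c=2·atan2(√a, √(1-a))=1.329283271; dist=6371·c=8468.864 ≈ 8468.9 km; running total=8468.9 km
Leg 1 bearing: y=sinΔλ·cosφ2=0.37034781, x=cosφ1·sinφ2-sinφ1·cosφ2·cosΔλ=0.89757408; θ=atan2(y, x)=22.4215° ≈ 22.4°
Leg 2: φ1=0.9892369, φ2=-1.2430968, Δφ=-2.2323337, Δλ=-3.0559633 rad; a=sin²(Δφ/2)+cosφ1·cosφ2·sin²(Δλ/2)=0.9836512164; c=2·atan2(√a, √(1-a))=2.885165955; dist=6371·c=18381.392 ≈ 18381.4 km; running total=26850.3 km
Leg 2 bearing: y=sinΔλ·cosφ2=-0.02752749, x=cosφ1·sinφ2-sinφ1·cosφ2·cosΔλ=-0.25212743; θ=atan2(y, x)=-173.7691° <0 so +360° → 186.2309° ≈ 186.2°
Leg 3: φ1=-1.2430968, φ2=-0.7085758, Δφ=0.5345210, Δλ=4.6889370 rad; a=sin²(Δφ/2)+cosφ1·cosφ2·sin²(Δλ/2)=0.1948037545; c=2·atan2(√a, √(1-a))=0.914240323; dist=6371·c=5824.625 ≈ 5824.6 km; running total=32674.9 km
Leg 3 bearing: y=sinΔλ·cosφ2=-0.75908069, x=cosφ1·sinφ2-sinφ1·cosφ2·cosΔλ=-0.22631288; θ=atan2(y, x)=-106.6015° <0 so +360° → 253.3985° ≈ 253.4°

Leg 1: dist=8468.9 km, bearing=22.4°
Leg 2: dist=18381.4 km, bearing=186.2°
Leg 3: dist=5824.6 km, bearing=253.4°
Total: 32674.9 km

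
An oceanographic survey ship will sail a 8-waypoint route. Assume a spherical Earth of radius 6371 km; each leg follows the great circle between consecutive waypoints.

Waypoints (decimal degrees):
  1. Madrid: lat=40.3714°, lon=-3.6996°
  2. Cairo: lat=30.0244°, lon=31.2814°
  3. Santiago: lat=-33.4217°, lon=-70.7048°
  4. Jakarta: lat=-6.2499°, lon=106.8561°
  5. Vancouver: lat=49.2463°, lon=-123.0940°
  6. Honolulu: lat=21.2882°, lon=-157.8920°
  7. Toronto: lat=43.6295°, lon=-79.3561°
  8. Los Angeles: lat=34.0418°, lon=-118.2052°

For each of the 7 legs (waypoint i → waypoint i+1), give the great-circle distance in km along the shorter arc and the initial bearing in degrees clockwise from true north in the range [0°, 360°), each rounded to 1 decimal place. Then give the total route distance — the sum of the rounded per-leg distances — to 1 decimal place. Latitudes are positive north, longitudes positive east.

Leg 1: φ1=0.7046139, φ2=0.5240246, Δφ=-0.1805892, Δλ=0.6105336 rad; a=sin²(Δφ/2)+cosφ1·cosφ2·sin²(Δλ/2)=0.0677145730; c=2·atan2(√a, √(1-a))=0.526500587; dist=6371·c=3354.335 ≈ 3354.3 km; running total=3354.3 km
Leg 1 bearing: y=sinΔλ·cosφ2=0.49637437, x=cosφ1·sinφ2-sinφ1·cosφ2·cosΔλ=-0.07829255; θ=atan2(y, x)=98.9634° ≈ 99.0°
Leg 2: φ1=0.5240246, φ2=-0.5833187, Δφ=-1.1073433, Δλ=-1.7799950 rad; a=sin²(Δφ/2)+cosφ1·cosφ2·sin²(Δλ/2)=0.7128384145; c=2·atan2(√a, √(1-a))=2.010506061; dist=6371·c=12808.934 ≈ 12808.9 km; running total=16163.2 km
Leg 2 bearing: y=sinΔλ·cosφ2=-0.81644222, x=cosφ1·sinφ2-sinφ1·cosφ2·cosΔλ=-0.39015554; θ=atan2(y, x)=-115.5419° <0 so +360° → 244.4581° ≈ 244.5°
Leg 3: φ1=-0.5833187, φ2=-0.1090813, Δφ=0.4742374, Δλ=3.0990223 rad; a=sin²(Δφ/2)+cosφ1·cosφ2·sin²(Δλ/2)=0.8844822045; c=2·atan2(√a, √(1-a))=2.448015992; dist=6371·c=15596.310 ≈ 15596.3 km; running total=31759.5 km
Leg 3 bearing: y=sinΔλ·cosφ2=0.04230453, x=cosφ1·sinφ2-sinφ1·cosφ2·cosΔλ=-0.63789032; θ=atan2(y, x)=176.2057° ≈ 176.2°
Leg 4: φ1=-0.1090813, φ2=0.8595101, Δφ=0.9685914, Δλ=-4.0133864 rad; a=sin²(Δφ/2)+cosφ1·cosφ2·sin²(Δλ/2)=0.7500119771; c=2·atan2(√a, √(1-a))=2.094422763; dist=6371·c=13343.567 ≈ 13343.6 km; running total=45103.1 km
Leg 4 bearing: y=sinΔλ·cosφ2=0.49971481, x=cosφ1·sinφ2-sinφ1·cosφ2·cosΔλ=0.70729142; θ=atan2(y, x)=35.2419° ≈ 35.2°
Leg 5: φ1=0.8595101, φ2=0.3715492, Δφ=-0.4879609, Δλ=-0.6073397 rad; a=sin²(Δφ/2)+cosφ1·cosφ2·sin²(Δλ/2)=0.1127429349; c=2·atan2(√a, √(1-a))=0.684849698; dist=6371·c=4363.177 ≈ 4363.2 km; running total=49466.3 km
Leg 5 bearing: y=sinΔλ·cosφ2=-0.53174480, x=cosφ1·sinφ2-sinφ1·cosφ2·cosΔλ=-0.34260083; θ=atan2(y, x)=-122.7935° <0 so +360° → 237.2065° ≈ 237.2°
Leg 6: φ1=0.3715492, φ2=0.7614784, Δφ=0.3899292, Δλ=1.3707100 rad; a=sin²(Δφ/2)+cosφ1·cosφ2·sin²(Δλ/2)=0.3077233448; c=2·atan2(√a, √(1-a))=1.176072453; dist=6371·c=7492.758 ≈ 7492.8 km; running total=56959.1 km
Leg 6 bearing: y=sinΔλ·cosφ2=0.70937614, x=cosφ1·sinφ2-sinφ1·cosφ2·cosΔλ=0.59068116; θ=atan2(y, x)=50.2166° ≈ 50.2°
Leg 7: φ1=0.7614784, φ2=0.5941415, Δφ=-0.1673369, Δλ=-0.6780447 rad; a=sin²(Δφ/2)+cosφ1·cosφ2·sin²(Δλ/2)=0.0733190831; c=2·atan2(√a, √(1-a))=0.548395965; dist=6371·c=3493.831 ≈ 3493.8 km; running total=60452.9 km
Leg 7 bearing: y=sinΔλ·cosφ2=-0.51977555, x=cosφ1·sinφ2-sinφ1·cosφ2·cosΔλ=-0.04008684; θ=atan2(y, x)=-94.4101° <0 so +360° → 265.5899° ≈ 265.6°

Leg 1: dist=3354.3 km, bearing=99.0°
Leg 2: dist=12808.9 km, bearing=244.5°
Leg 3: dist=15596.3 km, bearing=176.2°
Leg 4: dist=13343.6 km, bearing=35.2°
Leg 5: dist=4363.2 km, bearing=237.2°
Leg 6: dist=7492.8 km, bearing=50.2°
Leg 7: dist=3493.8 km, bearing=265.6°
Total: 60452.9 km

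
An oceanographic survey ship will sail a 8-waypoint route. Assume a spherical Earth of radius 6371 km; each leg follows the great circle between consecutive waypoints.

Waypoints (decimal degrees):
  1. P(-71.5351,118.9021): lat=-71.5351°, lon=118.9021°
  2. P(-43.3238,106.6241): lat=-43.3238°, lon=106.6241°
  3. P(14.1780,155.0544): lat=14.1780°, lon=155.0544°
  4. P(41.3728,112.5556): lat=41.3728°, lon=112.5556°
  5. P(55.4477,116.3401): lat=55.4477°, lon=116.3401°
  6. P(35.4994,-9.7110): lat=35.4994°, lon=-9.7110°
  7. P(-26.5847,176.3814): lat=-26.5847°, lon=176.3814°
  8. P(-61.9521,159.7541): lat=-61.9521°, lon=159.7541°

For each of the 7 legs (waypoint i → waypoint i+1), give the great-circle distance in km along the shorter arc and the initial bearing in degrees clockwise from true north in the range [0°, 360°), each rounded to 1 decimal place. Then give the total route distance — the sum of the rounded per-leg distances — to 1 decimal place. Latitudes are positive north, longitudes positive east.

Leg 1: φ1=-1.2485230, φ2=-0.7561430, Δφ=0.4923801, Δλ=-0.2142915 rad; a=sin²(Δφ/2)+cosφ1·cosφ2·sin²(Δλ/2)=0.0620299603; c=2·atan2(√a, √(1-a))=0.503415270; dist=6371·c=3207.259 ≈ 3207.3 km; running total=3207.3 km
Leg 1 bearing: y=sinΔλ·cosφ2=-0.15470408, x=cosφ1·sinφ2-sinφ1·cosφ2·cosΔλ=0.45694160; θ=atan2(y, x)=-18.7043° <0 so +360° → 341.2957° ≈ 341.3°
Leg 2: φ1=-0.7561430, φ2=0.2474528, Δφ=1.0035957, Δλ=0.8452682 rad; a=sin²(Δφ/2)+cosφ1·cosφ2·sin²(Δλ/2)=0.3500240930; c=2·atan2(√a, √(1-a))=1.266154185; dist=6371·c=8066.668 ≈ 8066.7 km; running total=11274.0 km
Leg 2 bearing: y=sinΔλ·cosφ2=0.72536008, x=cosφ1·sinφ2-sinφ1·cosφ2·cosΔλ=0.61958185; θ=atan2(y, x)=49.4970° ≈ 49.5°
Leg 3: φ1=0.2474528, φ2=0.7220916, Δφ=0.4746388, Δλ=-0.7417440 rad; a=sin²(Δφ/2)+cosφ1·cosφ2·sin²(Δλ/2)=0.1508400413; c=2·atan2(√a, √(1-a))=0.797748712; dist=6371·c=5082.457 ≈ 5082.5 km; running total=16356.5 km
Leg 3 bearing: y=sinΔλ·cosφ2=-0.50696815, x=cosφ1·sinφ2-sinφ1·cosφ2·cosΔλ=0.50530445; θ=atan2(y, x)=-45.0942° <0 so +360° → 314.9058° ≈ 314.9°
Leg 4: φ1=0.7220916, φ2=0.9677449, Δφ=0.2456533, Δλ=0.0660520 rad; a=sin²(Δφ/2)+cosφ1·cosφ2·sin²(Δλ/2)=0.0154747284; c=2·atan2(√a, √(1-a))=0.249441105; dist=6371·c=1589.189 ≈ 1589.2 km; running total=17945.7 km
Leg 4 bearing: y=sinΔλ·cosφ2=0.03743470, x=cosφ1·sinφ2-sinφ1·cosφ2·cosΔλ=0.24400756; θ=atan2(y, x)=8.7221° ≈ 8.7°
Leg 5: φ1=0.9677449, φ2=0.6195814, Δφ=-0.3481635, Δλ=-2.2000067 rad; a=sin²(Δφ/2)+cosφ1·cosφ2·sin²(Δλ/2)=0.3967347418; c=2·atan2(√a, √(1-a))=1.362768636; dist=6371·c=8682.199 ≈ 8682.2 km; running total=26627.9 km
Leg 5 bearing: y=sinΔλ·cosφ2=-0.65821117, x=cosφ1·sinφ2-sinφ1·cosφ2·cosΔλ=0.72394973; θ=atan2(y, x)=-42.2769° <0 so +360° → 317.7231° ≈ 317.7°
Leg 6: φ1=0.6195814, φ2=-0.4639905, Δφ=-1.0835720, Δλ=3.2479251 rad; a=sin²(Δφ/2)+cosφ1·cosφ2·sin²(Δλ/2)=0.9919040749; c=2·atan2(√a, √(1-a))=2.961394231; dist=6371·c=18867.043 ≈ 18867.0 km; running total=45494.9 km
Leg 6 bearing: y=sinΔλ·cosφ2=-0.09491122, x=cosφ1·sinφ2-sinφ1·cosφ2·cosΔλ=0.15203087; θ=atan2(y, x)=-31.9761° <0 so +360° → 328.0239° ≈ 328.0°
Leg 7: φ1=-0.4639905, φ2=-1.0812681, Δφ=-0.6172776, Δλ=-0.2902011 rad; a=sin²(Δφ/2)+cosφ1·cosφ2·sin²(Δλ/2)=0.1010626086; c=2·atan2(√a, √(1-a))=0.647034820; dist=6371·c=4122.259 ≈ 4122.3 km; running total=49617.2 km
Leg 7 bearing: y=sinΔλ·cosφ2=-0.13454809, x=cosφ1·sinφ2-sinφ1·cosφ2·cosΔλ=-0.58761607; θ=atan2(y, x)=-167.1031° <0 so +360° → 192.8969° ≈ 192.9°

Leg 1: dist=3207.3 km, bearing=341.3°
Leg 2: dist=8066.7 km, bearing=49.5°
Leg 3: dist=5082.5 km, bearing=314.9°
Leg 4: dist=1589.2 km, bearing=8.7°
Leg 5: dist=8682.2 km, bearing=317.7°
Leg 6: dist=18867.0 km, bearing=328.0°
Leg 7: dist=4122.3 km, bearing=192.9°
Total: 49617.2 km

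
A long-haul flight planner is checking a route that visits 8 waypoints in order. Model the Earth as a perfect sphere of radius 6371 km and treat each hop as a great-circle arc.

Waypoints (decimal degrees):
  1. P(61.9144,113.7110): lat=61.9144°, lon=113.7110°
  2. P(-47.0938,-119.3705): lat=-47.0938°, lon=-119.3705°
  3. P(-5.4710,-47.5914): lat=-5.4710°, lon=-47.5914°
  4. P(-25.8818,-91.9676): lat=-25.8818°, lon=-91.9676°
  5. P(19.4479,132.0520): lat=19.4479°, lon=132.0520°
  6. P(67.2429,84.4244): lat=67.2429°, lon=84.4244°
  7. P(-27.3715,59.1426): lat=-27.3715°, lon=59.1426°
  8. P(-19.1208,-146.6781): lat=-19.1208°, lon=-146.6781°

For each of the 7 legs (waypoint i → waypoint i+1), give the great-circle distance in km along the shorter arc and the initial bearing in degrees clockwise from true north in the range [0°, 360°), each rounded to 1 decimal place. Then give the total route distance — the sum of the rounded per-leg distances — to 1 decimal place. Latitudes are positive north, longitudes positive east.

Leg 1: dist=16346.5 km, bearing=88.3°
Leg 2: dist=8187.9 km, bearing=80.2°
Leg 3: dist=5228.2 km, bearing=239.3°
Leg 4: dist=15462.8 km, bearing=270.3°
Leg 5: dist=6275.5 km, bearing=339.9°
Leg 6: dist=10731.3 km, bearing=202.4°
Leg 7: dist=14144.7 km, bearing=148.9°
Total: 76376.9 km

Leg 1: φ1=1.0806101, φ2=-0.8219419, Δφ=-1.9025520, Δλ=-4.0680396 rad; a=sin²(Δφ/2)+cosφ1·cosφ2·sin²(Δλ/2)=0.9193716591; c=2·atan2(√a, √(1-a))=2.565767589; dist=6371·c=16346.505 ≈ 16346.5 km; running total=16346.5 km
Leg 1 bearing: y=sinΔλ·cosφ2=0.54429341, x=cosφ1·sinφ2-sinφ1·cosφ2·cosΔλ=0.01594776; θ=atan2(y, x)=88.3217° ≈ 88.3°
Leg 2: φ1=-0.8219419, φ2=-0.0954870, Δφ=0.7264549, Δλ=1.2527816 rad; a=sin²(Δφ/2)+cosφ1·cosφ2·sin²(Δλ/2)=0.3591305734; c=2·atan2(√a, √(1-a))=1.285190432; dist=6371·c=8187.948 ≈ 8187.9 km; running total=24534.4 km
Leg 2 bearing: y=sinΔλ·cosφ2=0.94553106, x=cosφ1·sinφ2-sinφ1·cosφ2·cosΔλ=0.16307740; θ=atan2(y, x)=80.2144° ≈ 80.2°
Leg 3: φ1=-0.0954870, φ2=-0.4517226, Δφ=-0.3562357, Δλ=-0.7745108 rad; a=sin²(Δφ/2)+cosφ1·cosφ2·sin²(Δλ/2)=0.1591205958; c=2·atan2(√a, √(1-a))=0.820632244; dist=6371·c=5228.248 ≈ 5228.2 km; running total=29762.6 km
Leg 3 bearing: y=sinΔλ·cosφ2=-0.62921758, x=cosφ1·sinφ2-sinφ1·cosφ2·cosΔλ=-0.37321598; θ=atan2(y, x)=-120.6740° <0 so +360° → 239.3260° ≈ 239.3°
Leg 4: φ1=-0.4517226, φ2=0.3394299, Δφ=0.7911525, Δλ=3.9098796 rad; a=sin²(Δφ/2)+cosφ1·cosφ2·sin²(Δλ/2)=0.8776990781; c=2·atan2(√a, √(1-a))=2.427057859; dist=6371·c=15462.786 ≈ 15462.8 km; running total=45225.4 km
Leg 4 bearing: y=sinΔλ·cosφ2=-0.65525638, x=cosφ1·sinφ2-sinφ1·cosφ2·cosΔλ=0.00356361; θ=atan2(y, x)=-89.6884° <0 so +360° → 270.3116° ≈ 270.3°
Leg 5: φ1=0.3394299, φ2=1.1736100, Δφ=0.8341801, Δλ=-0.8312584 rad; a=sin²(Δφ/2)+cosφ1·cosφ2·sin²(Δλ/2)=0.2235721537; c=2·atan2(√a, √(1-a))=0.985008907; dist=6371·c=6275.492 ≈ 6275.5 km; running total=51500.9 km
Leg 5 bearing: y=sinΔλ·cosφ2=-0.28577878, x=cosφ1·sinφ2-sinφ1·cosφ2·cosΔλ=0.78273947; θ=atan2(y, x)=-20.0572° <0 so +360° → 339.9428° ≈ 339.9°
Leg 6: φ1=1.1736100, φ2=-0.4777228, Δφ=-1.6513328, Δλ=-0.4412507 rad; a=sin²(Δφ/2)+cosφ1·cosφ2·sin²(Δλ/2)=0.5566760920; c=2·atan2(√a, √(1-a))=1.684392664; dist=6371·c=10731.266 ≈ 10731.3 km; running total=62232.2 km
Leg 6 bearing: y=sinΔλ·cosφ2=-0.37925762, x=cosφ1·sinφ2-sinφ1·cosφ2·cosΔλ=-0.91832181; θ=atan2(y, x)=-157.5599° <0 so +360° → 202.4401° ≈ 202.4°
Leg 7: φ1=-0.4777228, φ2=-0.3337209, Δφ=0.1440019, Δλ=-3.5922489 rad; a=sin²(Δφ/2)+cosφ1·cosφ2·sin²(Δλ/2)=0.8023412254; c=2·atan2(√a, √(1-a))=2.220163436; dist=6371·c=14144.661 ≈ 14144.7 km; running total=76376.9 km
Leg 7 bearing: y=sinΔλ·cosφ2=0.41152672, x=cosφ1·sinφ2-sinφ1·cosφ2·cosΔλ=-0.68191267; θ=atan2(y, x)=148.8895° ≈ 148.9°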